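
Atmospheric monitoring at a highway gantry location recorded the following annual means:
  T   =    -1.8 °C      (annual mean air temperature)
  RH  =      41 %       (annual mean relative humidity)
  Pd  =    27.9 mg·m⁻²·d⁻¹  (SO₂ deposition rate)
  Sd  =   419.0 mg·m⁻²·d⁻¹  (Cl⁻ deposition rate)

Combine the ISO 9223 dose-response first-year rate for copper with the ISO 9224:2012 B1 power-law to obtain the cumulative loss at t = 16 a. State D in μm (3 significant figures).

copper: T≤10 °C ⇒ hinge +0.126·(-1.8−10) = -1.4868
  sulphur-dioxide contribution → 0.03199 μm/a
  chloride contribution → 0.2096 μm/a
  ⇒ r_corr(copper) = 0.2416 μm/a
ISO 9224: D(t) = r_corr · t^b with b = 0.667 (copper, B1)
  D(16) = 0.2416 × 16^0.667 = 0.2416 × 6.355 = 1.536 μm

D(16) = 1.54 μm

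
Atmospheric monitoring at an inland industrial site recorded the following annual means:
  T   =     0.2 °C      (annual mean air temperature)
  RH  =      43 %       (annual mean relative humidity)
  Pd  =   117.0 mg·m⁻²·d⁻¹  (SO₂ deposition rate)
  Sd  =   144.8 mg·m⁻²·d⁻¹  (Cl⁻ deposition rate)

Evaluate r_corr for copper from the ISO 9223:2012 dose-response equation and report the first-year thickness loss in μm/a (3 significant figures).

copper: T≤10 °C ⇒ hinge +0.126·(0.2−10) = -1.2348
  Pd branch = 0.0053·Pd^0.26·e^(0.059·RH+f) = 0.06723 μm/a
  Sd branch = 0.01025·Sd^0.27·e^(0.036·RH+0.049·T) = 0.1865 μm/a
  r_corr = 0.06723 + 0.1865 = 0.2537 μm/a

r_corr = 0.254 μm/a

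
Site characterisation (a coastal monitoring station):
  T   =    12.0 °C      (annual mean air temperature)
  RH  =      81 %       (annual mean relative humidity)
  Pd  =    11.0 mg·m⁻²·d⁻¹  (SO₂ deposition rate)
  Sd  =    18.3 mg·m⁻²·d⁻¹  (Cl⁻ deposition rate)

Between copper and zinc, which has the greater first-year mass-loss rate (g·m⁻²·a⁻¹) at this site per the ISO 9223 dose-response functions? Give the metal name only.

copper

copper: f(T) = -0.080·(T−10) [T>10 °C] = -0.1600
  Pd branch = 0.0053·Pd^0.26·e^(0.059·RH+f) = 1.002 μm/a
  Sd branch = 0.01025·Sd^0.27·e^(0.036·RH+0.049·T) = 0.7471 μm/a
  r_corr = 1.002 + 0.7471 = 1.749 μm/a
  mass loss = 1.749 μm/a × 8.96 g/cm³ = 15.68 g·m⁻²·a⁻¹
zinc: f(T) = -0.071·(T−10) [T>10 °C] = -0.1420
  SO₂ term: 0.0129·11.0^0.44·exp(0.046·81-0.1420) = 1.334
  Cl⁻ term: 0.0175·18.3^0.57·exp(0.008·81+0.085·12.0) = 0.4865
  r_corr = 1.334 + 0.4865 = 1.821 μm/a
  mass loss = 1.821 μm/a × 7.14 g/cm³ = 13 g·m⁻²·a⁻¹
Ordering by g·m⁻²·a⁻¹: copper (15.7) > zinc (13)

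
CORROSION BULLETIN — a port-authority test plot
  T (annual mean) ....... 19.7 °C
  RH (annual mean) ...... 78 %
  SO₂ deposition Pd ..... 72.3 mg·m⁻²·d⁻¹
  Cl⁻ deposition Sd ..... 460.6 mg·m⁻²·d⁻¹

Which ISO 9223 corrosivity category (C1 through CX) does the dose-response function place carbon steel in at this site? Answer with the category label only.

C5

carbon steel: f(T) = -0.054·(T−10) [T>10 °C] = -0.5238
  sulphur-dioxide contribution → 46.21 μm/a
  chloride contribution → 131.8 μm/a
  total first-year rate 178 μm/a
Category bounds: 80…200 μm/a bracket r_corr ⇒ C5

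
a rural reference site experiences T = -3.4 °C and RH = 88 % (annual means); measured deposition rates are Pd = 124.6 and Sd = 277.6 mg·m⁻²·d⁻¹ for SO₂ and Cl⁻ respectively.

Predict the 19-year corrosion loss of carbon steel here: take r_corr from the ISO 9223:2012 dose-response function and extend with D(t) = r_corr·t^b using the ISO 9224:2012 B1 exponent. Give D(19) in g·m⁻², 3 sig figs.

D(19) = 2.57e+03 g·m⁻²

carbon steel: T≤10 °C ⇒ hinge +0.150·(-3.4−10) = -2.0100
  Pd branch = 1.77·Pd^0.52·e^(0.02·RH+f) = 16.95 μm/a
  Sd branch = 0.102·Sd^0.62·e^(0.033·RH+0.04·T) = 53.17 μm/a
  r_corr = 16.95 + 53.17 = 70.11 μm/a
ISO 9224: D(t) = r_corr · t^b with b = 0.523 (carbon steel, B1)
  D(19) = 70.11 × 19^0.523 = 70.11 × 4.664 = 327 μm
  Mass loss = 327 μm × 7.85 g/cm³ = 2567 g·m⁻²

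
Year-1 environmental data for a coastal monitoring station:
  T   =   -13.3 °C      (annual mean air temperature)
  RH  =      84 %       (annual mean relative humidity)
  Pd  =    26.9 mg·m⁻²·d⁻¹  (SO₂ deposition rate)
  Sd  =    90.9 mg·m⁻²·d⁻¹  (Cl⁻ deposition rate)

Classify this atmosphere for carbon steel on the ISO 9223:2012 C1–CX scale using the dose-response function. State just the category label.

C2

carbon steel: temperature factor f = +0.150·(-23.3) = -3.4950
  Pd branch = 1.77·Pd^0.52·e^(0.02·RH+f) = 1.597 μm/a
  Sd branch = 0.102·Sd^0.62·e^(0.033·RH+0.04·T) = 15.69 μm/a
  sum: 1.597 + 15.69 → r_corr = 17.29 μm/a
Category bounds: 1.3…25 μm/a bracket r_corr ⇒ C2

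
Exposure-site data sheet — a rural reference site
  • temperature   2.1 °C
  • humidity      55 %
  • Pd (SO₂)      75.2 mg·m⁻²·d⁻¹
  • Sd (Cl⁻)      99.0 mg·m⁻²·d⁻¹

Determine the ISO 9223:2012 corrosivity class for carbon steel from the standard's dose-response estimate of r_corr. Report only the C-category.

carbon steel: temperature factor f = +0.150·(-7.9) = -1.1850
  SO₂ term: 1.77·75.2^0.52·exp(0.02·55-1.1850) = 15.37
  Cl⁻ term: 0.102·99.0^0.62·exp(0.033·55+0.04·2.1) = 11.77
  sum: 15.37 + 11.77 → r_corr = 27.14 μm/a
27.1 μm/a falls in (25, 50] for carbon steel → category C3

C3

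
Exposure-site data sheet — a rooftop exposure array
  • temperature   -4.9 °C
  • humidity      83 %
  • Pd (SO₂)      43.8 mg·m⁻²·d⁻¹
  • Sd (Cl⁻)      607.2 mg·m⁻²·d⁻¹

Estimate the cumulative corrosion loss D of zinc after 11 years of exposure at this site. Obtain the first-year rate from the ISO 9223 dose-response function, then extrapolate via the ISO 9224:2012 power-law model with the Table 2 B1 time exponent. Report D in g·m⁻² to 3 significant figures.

zinc: T≤10 °C ⇒ hinge +0.038·(-4.9−10) = -0.5662
  Pd branch = 0.0129·Pd^0.44·e^(0.046·RH+f) = 1.758 μm/a
  Cl⁻ term: 0.0175·607.2^0.57·exp(0.008·83+0.085·-4.9) = 0.865
  r_corr = 1.758 + 0.865 = 2.623 μm/a
Long-term exponent b (ISO 9224 Table 2, B1) = 0.813
  D(11) = 2.623 × 11^0.813 = 2.623 × 7.025 = 18.43 μm
  Mass loss = 18.43 μm × 7.14 g/cm³ = 131.6 g·m⁻²

D(11) = 132 g·m⁻²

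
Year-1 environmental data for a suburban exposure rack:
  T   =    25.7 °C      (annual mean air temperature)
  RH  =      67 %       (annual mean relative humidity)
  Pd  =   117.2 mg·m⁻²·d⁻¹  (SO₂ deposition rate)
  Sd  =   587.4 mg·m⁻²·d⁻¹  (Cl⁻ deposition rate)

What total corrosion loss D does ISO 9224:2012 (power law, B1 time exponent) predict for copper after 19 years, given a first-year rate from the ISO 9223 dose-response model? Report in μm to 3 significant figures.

copper: temperature factor f = -0.080·(15.7) = -1.2560
  sulphur-dioxide contribution → 0.2713 μm/a
  chloride contribution → 2.253 μm/a
  ⇒ r_corr(copper) = 2.524 μm/a
Power-law: D(19) = r_corr · 19^0.667
  D(19) = 2.524 × 19^0.667 = 2.524 × 7.127 = 17.99 μm

D(19) = 18.0 μm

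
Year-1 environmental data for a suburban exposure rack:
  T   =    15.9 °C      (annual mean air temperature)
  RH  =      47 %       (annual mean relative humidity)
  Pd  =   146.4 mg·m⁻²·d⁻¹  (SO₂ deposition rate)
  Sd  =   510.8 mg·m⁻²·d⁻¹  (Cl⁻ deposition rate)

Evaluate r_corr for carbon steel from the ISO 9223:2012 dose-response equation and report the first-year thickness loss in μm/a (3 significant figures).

carbon steel: f(T) = -0.054·(T−10) [T>10 °C] = -0.3186
  SO₂ term: 1.77·146.4^0.52·exp(0.02·47-0.3186) = 44.05
  Cl⁻ term: 0.102·510.8^0.62·exp(0.033·47+0.04·15.9) = 43.4
  sum: 44.05 + 43.4 → r_corr = 87.45 μm/a

r_corr = 87.5 μm/a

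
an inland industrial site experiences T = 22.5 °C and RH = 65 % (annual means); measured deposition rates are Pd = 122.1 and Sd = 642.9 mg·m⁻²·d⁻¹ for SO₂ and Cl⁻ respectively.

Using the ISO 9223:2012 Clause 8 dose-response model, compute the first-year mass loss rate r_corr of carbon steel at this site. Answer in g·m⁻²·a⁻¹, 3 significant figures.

r_corr = 1.24e+03 g·m⁻²·a⁻¹

carbon steel: T>10 °C ⇒ hinge -0.054·(22.5−10) = -0.6750
  SO₂ term: 1.77·122.1^0.52·exp(0.02·65-0.6750) = 40.23
  Cl⁻ term: 0.102·642.9^0.62·exp(0.033·65+0.04·22.5) = 118.1
  r_corr = 40.23 + 118.1 = 158.3 μm/a
Convert to mass loss: 158.3 μm/a × 7.85 g/cm³ = 1242 g·m⁻²·a⁻¹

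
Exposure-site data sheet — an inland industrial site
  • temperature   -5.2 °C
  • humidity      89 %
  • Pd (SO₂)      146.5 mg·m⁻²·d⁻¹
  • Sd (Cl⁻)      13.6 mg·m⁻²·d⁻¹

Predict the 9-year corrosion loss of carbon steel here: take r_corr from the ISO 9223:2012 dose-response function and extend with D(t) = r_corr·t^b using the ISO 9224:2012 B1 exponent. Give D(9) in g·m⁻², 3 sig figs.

carbon steel: T≤10 °C ⇒ hinge +0.150·(-5.2−10) = -2.2800
  Pd branch = 1.77·Pd^0.52·e^(0.02·RH+f) = 14.36 μm/a
  Cl⁻ term: 0.102·13.6^0.62·exp(0.033·89+0.04·-5.2) = 7.881
  r_corr = 14.36 + 7.881 = 22.24 μm/a
Power-law: D(9) = r_corr · 9^0.523
  D(9) = 22.24 × 9^0.523 = 22.24 × 3.156 = 70.17 μm
  Mass loss = 70.17 μm × 7.85 g/cm³ = 550.9 g·m⁻²

D(9) = 551 g·m⁻²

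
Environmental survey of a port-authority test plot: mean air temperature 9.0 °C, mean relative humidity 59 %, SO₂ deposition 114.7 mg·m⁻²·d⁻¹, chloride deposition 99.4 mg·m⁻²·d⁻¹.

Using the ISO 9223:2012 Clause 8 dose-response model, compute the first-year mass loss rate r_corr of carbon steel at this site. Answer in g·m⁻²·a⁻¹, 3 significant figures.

r_corr = 598 g·m⁻²·a⁻¹

carbon steel: f(T) = +0.150·(T−10) [T≤10 °C] = -0.1500
  sulphur-dioxide contribution → 58.38 μm/a
  chloride contribution → 17.74 μm/a
  total first-year rate 76.12 μm/a
Convert to mass loss: 76.12 μm/a × 7.85 g/cm³ = 597.5 g·m⁻²·a⁻¹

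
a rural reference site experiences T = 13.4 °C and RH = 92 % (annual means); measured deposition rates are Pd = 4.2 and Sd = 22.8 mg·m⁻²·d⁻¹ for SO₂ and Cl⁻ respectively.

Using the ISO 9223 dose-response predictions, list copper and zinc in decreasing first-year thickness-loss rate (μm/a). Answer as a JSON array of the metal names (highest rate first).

["copper", "zinc"]

copper: temperature factor f = -0.080·(3.4) = -0.2720
  sulphur-dioxide contribution → 1.335 μm/a
  chloride contribution → 1.262 μm/a
  ⇒ r_corr(copper) = 2.597 μm/a
zinc: temperature factor f = -0.071·(3.4) = -0.2414
  sulphur-dioxide contribution → 1.312 μm/a
  chloride contribution → 0.6782 μm/a
  total first-year rate 1.99 μm/a
Ordering by μm/a: copper (2.6) > zinc (1.99)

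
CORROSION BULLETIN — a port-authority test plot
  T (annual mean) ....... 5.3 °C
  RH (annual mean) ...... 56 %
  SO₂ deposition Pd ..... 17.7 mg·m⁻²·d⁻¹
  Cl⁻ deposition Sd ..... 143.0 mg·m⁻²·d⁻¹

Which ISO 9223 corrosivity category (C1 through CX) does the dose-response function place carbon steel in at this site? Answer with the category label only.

C3

carbon steel: f(T) = +0.150·(T−10) [T≤10 °C] = -0.7050
  SO₂ term: 1.77·17.7^0.52·exp(0.02·56-0.7050) = 11.94
  Cl⁻ term: 0.102·143.0^0.62·exp(0.033·56+0.04·5.3) = 17.36
  sum: 11.94 + 17.36 → r_corr = 29.3 μm/a
ISO 9223 Table 2 (carbon steel): 25 < 29.3 ≤ 50 μm/a ⇒ C3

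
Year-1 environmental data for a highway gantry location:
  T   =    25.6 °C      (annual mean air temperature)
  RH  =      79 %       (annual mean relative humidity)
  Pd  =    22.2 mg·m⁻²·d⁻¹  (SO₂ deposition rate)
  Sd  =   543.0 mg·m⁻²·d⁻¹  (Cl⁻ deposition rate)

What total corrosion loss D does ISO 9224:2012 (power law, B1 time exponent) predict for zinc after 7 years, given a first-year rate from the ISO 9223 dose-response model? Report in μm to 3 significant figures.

D(7) = 54.2 μm

zinc: T>10 °C ⇒ hinge -0.071·(25.6−10) = -1.1076
  Pd branch = 0.0129·Pd^0.44·e^(0.046·RH+f) = 0.6312 μm/a
  Sd branch = 0.0175·Sd^0.57·e^(0.008·RH+0.085·T) = 10.5 μm/a
  r_corr = 0.6312 + 10.5 = 11.14 μm/a
ISO 9224: D(t) = r_corr · t^b with b = 0.813 (zinc, B1)
  D(7) = 11.14 × 7^0.813 = 11.14 × 4.865 = 54.17 μm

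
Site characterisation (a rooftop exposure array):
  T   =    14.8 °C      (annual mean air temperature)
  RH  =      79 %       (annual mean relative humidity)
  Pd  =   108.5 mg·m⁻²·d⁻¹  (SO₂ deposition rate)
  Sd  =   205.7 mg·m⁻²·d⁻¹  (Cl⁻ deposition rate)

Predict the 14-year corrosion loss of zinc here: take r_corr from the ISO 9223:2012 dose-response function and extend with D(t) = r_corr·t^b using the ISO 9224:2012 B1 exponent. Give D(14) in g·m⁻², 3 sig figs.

D(14) = 314 g·m⁻²

zinc: T>10 °C ⇒ hinge -0.071·(14.8−10) = -0.3408
  sulphur-dioxide contribution → 2.731 μm/a
  chloride contribution → 2.412 μm/a
  ⇒ r_corr(zinc) = 5.144 μm/a
ISO 9224: D(t) = r_corr · t^b with b = 0.813 (zinc, B1)
  D(14) = 5.144 × 14^0.813 = 5.144 × 8.547 = 43.96 μm
  Mass loss = 43.96 μm × 7.14 g/cm³ = 313.9 g·m⁻²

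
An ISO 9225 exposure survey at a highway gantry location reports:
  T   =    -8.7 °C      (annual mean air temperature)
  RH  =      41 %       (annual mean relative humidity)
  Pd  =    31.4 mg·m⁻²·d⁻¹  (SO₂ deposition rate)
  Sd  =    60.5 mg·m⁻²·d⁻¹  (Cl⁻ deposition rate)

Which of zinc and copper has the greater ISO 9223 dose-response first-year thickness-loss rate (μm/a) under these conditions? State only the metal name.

zinc

zinc: T≤10 °C ⇒ hinge +0.038·(-8.7−10) = -0.7106
  SO₂ term: 0.0129·31.4^0.44·exp(0.046·41-0.7106) = 0.1904
  Sd branch = 0.0175·Sd^0.57·e^(0.008·RH+0.085·T) = 0.1202 μm/a
  sum: 0.1904 + 0.1202 → r_corr = 0.3106 μm/a
copper: temperature factor f = +0.126·(-18.7) = -2.3562
  SO₂ term: 0.0053·31.4^0.26·exp(0.059·41-2.3562) = 0.01383
  Sd branch = 0.01025·Sd^0.27·e^(0.036·RH+0.049·T) = 0.08865 μm/a
  sum: 0.01383 + 0.08865 → r_corr = 0.1025 μm/a
Ordering by μm/a: zinc (0.311) > copper (0.102)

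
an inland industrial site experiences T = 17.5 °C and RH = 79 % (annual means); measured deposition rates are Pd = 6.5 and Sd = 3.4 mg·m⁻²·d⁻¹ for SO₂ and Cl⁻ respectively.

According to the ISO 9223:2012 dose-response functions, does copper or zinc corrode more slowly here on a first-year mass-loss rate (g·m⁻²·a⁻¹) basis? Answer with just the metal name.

zinc

copper: f(T) = -0.080·(T−10) [T>10 °C] = -0.6000
  SO₂ term: 0.0053·6.5^0.26·exp(0.059·79-0.6000) = 0.5004
  Cl⁻ term: 0.01025·3.4^0.27·exp(0.036·79+0.049·17.5) = 0.5778
  sum: 0.5004 + 0.5778 → r_corr = 1.078 μm/a
  mass loss = 1.078 μm/a × 8.96 g/cm³ = 9.66 g·m⁻²·a⁻¹
zinc: f(T) = -0.071·(T−10) [T>10 °C] = -0.5325
  Pd branch = 0.0129·Pd^0.44·e^(0.046·RH+f) = 0.6535 μm/a
  Sd branch = 0.0175·Sd^0.57·e^(0.008·RH+0.085·T) = 0.2927 μm/a
  sum: 0.6535 + 0.2927 → r_corr = 0.9462 μm/a
  mass loss = 0.9462 μm/a × 7.14 g/cm³ = 6.756 g·m⁻²·a⁻¹
Ordering by g·m⁻²·a⁻¹: copper (9.66) > zinc (6.76)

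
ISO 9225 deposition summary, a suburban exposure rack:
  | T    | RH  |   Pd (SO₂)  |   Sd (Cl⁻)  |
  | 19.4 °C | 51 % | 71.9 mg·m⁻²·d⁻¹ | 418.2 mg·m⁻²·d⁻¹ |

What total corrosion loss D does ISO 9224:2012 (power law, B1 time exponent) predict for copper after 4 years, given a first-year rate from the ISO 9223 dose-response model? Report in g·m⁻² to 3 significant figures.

copper: T>10 °C ⇒ hinge -0.080·(19.4−10) = -0.7520
  Pd branch = 0.0053·Pd^0.26·e^(0.059·RH+f) = 0.1539 μm/a
  Cl⁻ term: 0.01025·418.2^0.27·exp(0.036·51+0.049·19.4) = 0.8486
  sum: 0.1539 + 0.8486 → r_corr = 1.002 μm/a
ISO 9224: D(t) = r_corr · t^b with b = 0.667 (copper, B1)
  D(4) = 1.002 × 4^0.667 = 1.002 × 2.521 = 2.527 μm
  Mass loss = 2.527 μm × 8.96 g/cm³ = 22.64 g·m⁻²

D(4) = 22.6 g·m⁻²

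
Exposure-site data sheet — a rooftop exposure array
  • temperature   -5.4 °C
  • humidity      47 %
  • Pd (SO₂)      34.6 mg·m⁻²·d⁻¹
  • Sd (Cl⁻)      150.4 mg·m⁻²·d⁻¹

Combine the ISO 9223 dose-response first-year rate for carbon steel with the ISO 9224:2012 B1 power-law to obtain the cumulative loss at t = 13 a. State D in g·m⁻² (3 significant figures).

D(13) = 346 g·m⁻²

carbon steel: f(T) = +0.150·(T−10) [T≤10 °C] = -2.3100
  sulphur-dioxide contribution → 2.84 μm/a
  chloride contribution → 8.675 μm/a
  total first-year rate 11.52 μm/a
Long-term exponent b (ISO 9224 Table 2, B1) = 0.523
  D(13) = 11.52 × 13^0.523 = 11.52 × 3.825 = 44.04 μm
  Mass loss = 44.04 μm × 7.85 g/cm³ = 345.7 g·m⁻²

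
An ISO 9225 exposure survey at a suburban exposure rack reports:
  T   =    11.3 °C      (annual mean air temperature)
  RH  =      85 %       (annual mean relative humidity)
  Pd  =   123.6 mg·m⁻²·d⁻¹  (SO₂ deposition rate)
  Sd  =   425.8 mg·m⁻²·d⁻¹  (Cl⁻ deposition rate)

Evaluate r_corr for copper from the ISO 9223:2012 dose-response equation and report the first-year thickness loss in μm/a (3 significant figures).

r_corr = 4.47 μm/a

copper: f(T) = -0.080·(T−10) [T>10 °C] = -0.1040
  sulphur-dioxide contribution → 2.518 μm/a
  chloride contribution → 1.95 μm/a
  ⇒ r_corr(copper) = 4.468 μm/a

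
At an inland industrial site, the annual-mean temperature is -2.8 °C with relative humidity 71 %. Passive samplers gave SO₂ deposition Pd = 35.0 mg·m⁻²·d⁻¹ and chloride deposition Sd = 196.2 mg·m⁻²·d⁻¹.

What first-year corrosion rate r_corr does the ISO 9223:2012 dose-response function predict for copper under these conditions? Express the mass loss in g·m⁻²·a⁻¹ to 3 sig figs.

r_corr = 5.86 g·m⁻²·a⁻¹

copper: T≤10 °C ⇒ hinge +0.126·(-2.8−10) = -1.6128
  SO₂ term: 0.0053·35.0^0.26·exp(0.059·71-1.6128) = 0.1756
  Sd branch = 0.01025·Sd^0.27·e^(0.036·RH+0.049·T) = 0.4789 μm/a
  r_corr = 0.1756 + 0.4789 = 0.6545 μm/a
Convert to mass loss: 0.6545 μm/a × 8.96 g/cm³ = 5.864 g·m⁻²·a⁻¹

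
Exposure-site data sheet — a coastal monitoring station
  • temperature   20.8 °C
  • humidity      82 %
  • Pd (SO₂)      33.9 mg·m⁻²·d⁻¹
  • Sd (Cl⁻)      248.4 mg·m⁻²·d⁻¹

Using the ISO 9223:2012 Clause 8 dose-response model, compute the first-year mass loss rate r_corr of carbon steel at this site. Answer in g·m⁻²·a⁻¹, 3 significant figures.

carbon steel: temperature factor f = -0.054·(10.8) = -0.5832
  SO₂ term: 1.77·33.9^0.52·exp(0.02·82-0.5832) = 31.82
  Cl⁻ term: 0.102·248.4^0.62·exp(0.033·82+0.04·20.8) = 107.2
  sum: 31.82 + 107.2 → r_corr = 139 μm/a
Convert to mass loss: 139 μm/a × 7.85 g/cm³ = 1091 g·m⁻²·a⁻¹

r_corr = 1.09e+03 g·m⁻²·a⁻¹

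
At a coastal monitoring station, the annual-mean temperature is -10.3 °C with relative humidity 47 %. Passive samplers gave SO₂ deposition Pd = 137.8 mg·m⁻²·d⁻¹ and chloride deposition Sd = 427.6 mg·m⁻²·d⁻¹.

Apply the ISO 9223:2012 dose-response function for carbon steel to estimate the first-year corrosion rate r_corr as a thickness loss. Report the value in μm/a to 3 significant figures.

r_corr = 16.4 μm/a

carbon steel: T≤10 °C ⇒ hinge +0.150·(-10.3−10) = -3.0450
  sulphur-dioxide contribution → 2.794 μm/a
  chloride contribution → 13.63 μm/a
  ⇒ r_corr(carbon steel) = 16.42 μm/a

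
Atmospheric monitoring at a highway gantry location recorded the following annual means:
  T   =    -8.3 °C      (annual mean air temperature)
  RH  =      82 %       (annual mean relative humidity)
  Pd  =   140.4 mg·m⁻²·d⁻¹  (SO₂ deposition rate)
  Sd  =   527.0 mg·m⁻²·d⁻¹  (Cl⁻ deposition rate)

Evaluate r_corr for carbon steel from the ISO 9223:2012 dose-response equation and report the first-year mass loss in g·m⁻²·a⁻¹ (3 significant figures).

r_corr = 479 g·m⁻²·a⁻¹

carbon steel: f(T) = +0.150·(T−10) [T≤10 °C] = -2.7450
  Pd branch = 1.77·Pd^0.52·e^(0.02·RH+f) = 7.668 μm/a
  Sd branch = 0.102·Sd^0.62·e^(0.033·RH+0.04·T) = 53.35 μm/a
  r_corr = 7.668 + 53.35 = 61.02 μm/a
Convert to mass loss: 61.02 μm/a × 7.85 g/cm³ = 479 g·m⁻²·a⁻¹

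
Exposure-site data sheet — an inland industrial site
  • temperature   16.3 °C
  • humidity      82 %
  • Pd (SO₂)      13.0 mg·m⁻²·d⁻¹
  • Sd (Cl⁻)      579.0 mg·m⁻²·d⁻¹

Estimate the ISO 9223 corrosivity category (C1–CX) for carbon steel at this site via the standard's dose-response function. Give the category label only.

carbon steel: f(T) = -0.054·(T−10) [T>10 °C] = -0.3402
  sulphur-dioxide contribution → 24.64 μm/a
  chloride contribution → 151.3 μm/a
  ⇒ r_corr(carbon steel) = 175.9 μm/a
ISO 9223 Table 2 (carbon steel): 80 < 176 ≤ 200 μm/a ⇒ C5

C5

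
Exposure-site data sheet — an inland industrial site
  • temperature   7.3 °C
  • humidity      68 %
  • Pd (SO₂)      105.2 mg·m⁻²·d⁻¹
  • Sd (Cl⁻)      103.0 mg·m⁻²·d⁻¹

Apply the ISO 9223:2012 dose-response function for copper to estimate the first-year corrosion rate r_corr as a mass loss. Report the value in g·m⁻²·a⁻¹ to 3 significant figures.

r_corr = 11.6 g·m⁻²·a⁻¹

copper: f(T) = +0.126·(T−10) [T≤10 °C] = -0.3402
  SO₂ term: 0.0053·105.2^0.26·exp(0.059·68-0.3402) = 0.6993
  Cl⁻ term: 0.01025·103.0^0.27·exp(0.036·68+0.049·7.3) = 0.5925
  r_corr = 0.6993 + 0.5925 = 1.292 μm/a
Convert to mass loss: 1.292 μm/a × 8.96 g/cm³ = 11.57 g·m⁻²·a⁻¹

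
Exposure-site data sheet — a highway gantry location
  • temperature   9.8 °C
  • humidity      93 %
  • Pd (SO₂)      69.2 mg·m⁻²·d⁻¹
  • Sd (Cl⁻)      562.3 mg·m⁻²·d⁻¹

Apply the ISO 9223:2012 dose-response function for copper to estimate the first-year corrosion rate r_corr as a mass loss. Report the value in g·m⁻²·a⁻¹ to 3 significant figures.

copper: T≤10 °C ⇒ hinge +0.126·(9.8−10) = -0.0252
  sulphur-dioxide contribution → 3.756 μm/a
  chloride contribution → 2.605 μm/a
  total first-year rate 6.361 μm/a
Convert to mass loss: 6.361 μm/a × 8.96 g/cm³ = 56.99 g·m⁻²·a⁻¹

r_corr = 57.0 g·m⁻²·a⁻¹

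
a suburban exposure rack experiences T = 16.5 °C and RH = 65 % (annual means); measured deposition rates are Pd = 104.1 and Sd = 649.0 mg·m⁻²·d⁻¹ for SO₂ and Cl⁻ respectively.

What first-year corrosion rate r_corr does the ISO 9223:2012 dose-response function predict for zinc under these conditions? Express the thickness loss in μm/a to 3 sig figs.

r_corr = 6.05 μm/a

zinc: temperature factor f = -0.071·(6.5) = -0.4615
  Pd branch = 0.0129·Pd^0.44·e^(0.046·RH+f) = 1.248 μm/a
  Sd branch = 0.0175·Sd^0.57·e^(0.008·RH+0.085·T) = 4.797 μm/a
  r_corr = 1.248 + 4.797 = 6.045 μm/a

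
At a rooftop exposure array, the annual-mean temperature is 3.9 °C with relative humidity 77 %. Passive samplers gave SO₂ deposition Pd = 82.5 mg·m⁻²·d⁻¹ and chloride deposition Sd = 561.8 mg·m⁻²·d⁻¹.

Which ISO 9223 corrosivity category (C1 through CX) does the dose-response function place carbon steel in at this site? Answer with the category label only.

C5

carbon steel: T≤10 °C ⇒ hinge +0.150·(3.9−10) = -0.9150
  Pd branch = 1.77·Pd^0.52·e^(0.02·RH+f) = 32.81 μm/a
  Sd branch = 0.102·Sd^0.62·e^(0.033·RH+0.04·T) = 76.67 μm/a
  sum: 32.81 + 76.67 → r_corr = 109.5 μm/a
Category bounds: 80…200 μm/a bracket r_corr ⇒ C5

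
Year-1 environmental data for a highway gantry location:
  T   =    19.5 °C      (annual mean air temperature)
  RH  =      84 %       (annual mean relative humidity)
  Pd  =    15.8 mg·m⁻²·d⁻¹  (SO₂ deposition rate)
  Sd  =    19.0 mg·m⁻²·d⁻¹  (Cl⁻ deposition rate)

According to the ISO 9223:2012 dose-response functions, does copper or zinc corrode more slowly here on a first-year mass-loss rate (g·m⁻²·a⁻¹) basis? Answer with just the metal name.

zinc

copper: temperature factor f = -0.080·(9.5) = -0.7600
  SO₂ term: 0.0053·15.8^0.26·exp(0.059·84-0.7600) = 0.7215
  Cl⁻ term: 0.01025·19.0^0.27·exp(0.036·84+0.049·19.5) = 1.214
  r_corr = 0.7215 + 1.214 = 1.936 μm/a
  mass loss = 1.936 μm/a × 8.96 g/cm³ = 17.34 g·m⁻²·a⁻¹
zinc: T>10 °C ⇒ hinge -0.071·(19.5−10) = -0.6745
  Pd branch = 0.0129·Pd^0.44·e^(0.046·RH+f) = 1.055 μm/a
  Cl⁻ term: 0.0175·19.0^0.57·exp(0.008·84+0.085·19.5) = 0.963
  sum: 1.055 + 0.963 → r_corr = 2.018 μm/a
  mass loss = 2.018 μm/a × 7.14 g/cm³ = 14.41 g·m⁻²·a⁻¹
Ordering by g·m⁻²·a⁻¹: copper (17.3) > zinc (14.4)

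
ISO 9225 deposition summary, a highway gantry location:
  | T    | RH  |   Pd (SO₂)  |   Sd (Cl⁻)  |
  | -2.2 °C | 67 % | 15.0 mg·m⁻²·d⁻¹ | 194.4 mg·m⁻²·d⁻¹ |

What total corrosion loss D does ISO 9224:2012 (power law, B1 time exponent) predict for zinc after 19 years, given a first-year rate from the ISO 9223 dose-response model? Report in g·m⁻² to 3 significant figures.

D(19) = 84.7 g·m⁻²

zinc: f(T) = +0.038·(T−10) [T≤10 °C] = -0.4636
  sulphur-dioxide contribution → 0.5824 μm/a
  chloride contribution → 0.5002 μm/a
  ⇒ r_corr(zinc) = 1.083 μm/a
ISO 9224: D(t) = r_corr · t^b with b = 0.813 (zinc, B1)
  D(19) = 1.083 × 19^0.813 = 1.083 × 10.96 = 11.86 μm
  Mass loss = 11.86 μm × 7.14 g/cm³ = 84.68 g·m⁻²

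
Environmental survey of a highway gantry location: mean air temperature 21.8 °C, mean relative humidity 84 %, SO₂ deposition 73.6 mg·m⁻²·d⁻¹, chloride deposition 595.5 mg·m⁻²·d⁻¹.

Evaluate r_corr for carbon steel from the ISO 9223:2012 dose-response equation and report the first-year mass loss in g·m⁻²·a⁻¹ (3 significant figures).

r_corr = 1.98e+03 g·m⁻²·a⁻¹

carbon steel: T>10 °C ⇒ hinge -0.054·(21.8−10) = -0.6372
  SO₂ term: 1.77·73.6^0.52·exp(0.02·84-0.6372) = 46.95
  Sd branch = 0.102·Sd^0.62·e^(0.033·RH+0.04·T) = 204.9 μm/a
  sum: 46.95 + 204.9 → r_corr = 251.9 μm/a
Convert to mass loss: 251.9 μm/a × 7.85 g/cm³ = 1977 g·m⁻²·a⁻¹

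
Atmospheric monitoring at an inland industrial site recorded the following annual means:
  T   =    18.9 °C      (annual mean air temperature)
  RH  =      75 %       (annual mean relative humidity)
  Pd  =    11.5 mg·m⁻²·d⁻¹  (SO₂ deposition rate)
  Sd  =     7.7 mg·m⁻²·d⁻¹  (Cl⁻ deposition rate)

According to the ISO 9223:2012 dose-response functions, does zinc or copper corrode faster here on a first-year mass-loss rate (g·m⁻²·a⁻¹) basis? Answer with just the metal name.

zinc: temperature factor f = -0.071·(8.9) = -0.6319
  sulphur-dioxide contribution → 0.6327 μm/a
  chloride contribution → 0.5089 μm/a
  ⇒ r_corr(zinc) = 1.142 μm/a
  mass loss = 1.142 μm/a × 7.14 g/cm³ = 8.151 g·m⁻²·a⁻¹
copper: temperature factor f = -0.080·(8.9) = -0.7120
  sulphur-dioxide contribution → 0.4098 μm/a
  chloride contribution → 0.6681 μm/a
  ⇒ r_corr(copper) = 1.078 μm/a
  mass loss = 1.078 μm/a × 8.96 g/cm³ = 9.659 g·m⁻²·a⁻¹
Ordering by g·m⁻²·a⁻¹: copper (9.66) > zinc (8.15)

copper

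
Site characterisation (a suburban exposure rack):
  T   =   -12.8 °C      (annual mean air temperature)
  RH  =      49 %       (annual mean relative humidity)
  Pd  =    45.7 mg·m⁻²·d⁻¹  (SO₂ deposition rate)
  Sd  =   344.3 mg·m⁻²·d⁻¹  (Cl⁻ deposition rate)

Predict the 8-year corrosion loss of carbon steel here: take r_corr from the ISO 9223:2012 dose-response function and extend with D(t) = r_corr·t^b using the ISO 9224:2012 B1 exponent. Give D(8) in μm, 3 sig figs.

carbon steel: f(T) = +0.150·(T−10) [T≤10 °C] = -3.4200
  sulphur-dioxide contribution → 1.126 μm/a
  chloride contribution → 11.52 μm/a
  ⇒ r_corr(carbon steel) = 12.64 μm/a
ISO 9224: D(t) = r_corr · t^b with b = 0.523 (carbon steel, B1)
  D(8) = 12.64 × 8^0.523 = 12.64 × 2.967 = 37.52 μm

D(8) = 37.5 μm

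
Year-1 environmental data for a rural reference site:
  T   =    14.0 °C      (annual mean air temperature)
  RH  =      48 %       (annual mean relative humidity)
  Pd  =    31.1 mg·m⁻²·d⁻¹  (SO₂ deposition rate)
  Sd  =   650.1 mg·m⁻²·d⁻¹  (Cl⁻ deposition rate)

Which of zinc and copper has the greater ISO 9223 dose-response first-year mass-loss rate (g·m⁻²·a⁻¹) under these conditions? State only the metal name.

zinc

zinc: T>10 °C ⇒ hinge -0.071·(14.0−10) = -0.2840
  sulphur-dioxide contribution → 0.4009 μm/a
  chloride contribution → 3.389 μm/a
  ⇒ r_corr(zinc) = 3.789 μm/a
  mass loss = 3.789 μm/a × 7.14 g/cm³ = 27.06 g·m⁻²·a⁻¹
copper: f(T) = -0.080·(T−10) [T>10 °C] = -0.3200
  sulphur-dioxide contribution → 0.1597 μm/a
  chloride contribution → 0.6586 μm/a
  ⇒ r_corr(copper) = 0.8183 μm/a
  mass loss = 0.8183 μm/a × 8.96 g/cm³ = 7.332 g·m⁻²·a⁻¹
Ordering by g·m⁻²·a⁻¹: zinc (27.1) > copper (7.33)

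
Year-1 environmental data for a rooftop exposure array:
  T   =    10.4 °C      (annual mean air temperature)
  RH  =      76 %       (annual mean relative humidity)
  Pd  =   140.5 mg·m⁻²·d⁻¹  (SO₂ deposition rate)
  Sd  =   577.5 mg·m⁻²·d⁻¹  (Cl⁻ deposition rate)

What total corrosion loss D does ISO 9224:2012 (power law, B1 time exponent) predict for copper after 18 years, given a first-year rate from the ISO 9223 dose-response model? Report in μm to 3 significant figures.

copper: T>10 °C ⇒ hinge -0.080·(10.4−10) = -0.0320
  Pd branch = 0.0053·Pd^0.26·e^(0.059·RH+f) = 1.645 μm/a
  Sd branch = 0.01025·Sd^0.27·e^(0.036·RH+0.049·T) = 1.465 μm/a
  r_corr = 1.645 + 1.465 = 3.11 μm/a
Long-term exponent b (ISO 9224 Table 2, B1) = 0.667
  D(18) = 3.11 × 18^0.667 = 3.11 × 6.875 = 21.38 μm

D(18) = 21.4 μm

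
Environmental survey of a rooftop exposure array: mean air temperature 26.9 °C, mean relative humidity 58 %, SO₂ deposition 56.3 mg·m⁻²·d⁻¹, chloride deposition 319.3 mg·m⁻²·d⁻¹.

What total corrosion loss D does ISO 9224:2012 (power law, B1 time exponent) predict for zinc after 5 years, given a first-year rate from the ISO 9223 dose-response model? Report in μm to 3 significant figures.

zinc: f(T) = -0.071·(T−10) [T>10 °C] = -1.1999
  Pd branch = 0.0129·Pd^0.44·e^(0.046·RH+f) = 0.3299 μm/a
  Sd branch = 0.0175·Sd^0.57·e^(0.008·RH+0.085·T) = 7.328 μm/a
  r_corr = 0.3299 + 7.328 = 7.657 μm/a
Power-law: D(5) = r_corr · 5^0.813
  D(5) = 7.657 × 5^0.813 = 7.657 × 3.701 = 28.34 μm

D(5) = 28.3 μm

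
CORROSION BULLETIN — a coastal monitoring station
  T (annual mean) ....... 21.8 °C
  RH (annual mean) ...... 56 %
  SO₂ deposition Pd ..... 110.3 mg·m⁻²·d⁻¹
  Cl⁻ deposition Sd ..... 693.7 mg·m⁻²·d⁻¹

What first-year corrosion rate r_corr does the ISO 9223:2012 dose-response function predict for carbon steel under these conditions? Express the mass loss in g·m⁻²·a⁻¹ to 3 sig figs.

carbon steel: T>10 °C ⇒ hinge -0.054·(21.8−10) = -0.6372
  SO₂ term: 1.77·110.3^0.52·exp(0.02·56-0.6372) = 33.1
  Sd branch = 0.102·Sd^0.62·e^(0.033·RH+0.04·T) = 89.41 μm/a
  r_corr = 33.1 + 89.41 = 122.5 μm/a
Convert to mass loss: 122.5 μm/a × 7.85 g/cm³ = 961.7 g·m⁻²·a⁻¹

r_corr = 962 g·m⁻²·a⁻¹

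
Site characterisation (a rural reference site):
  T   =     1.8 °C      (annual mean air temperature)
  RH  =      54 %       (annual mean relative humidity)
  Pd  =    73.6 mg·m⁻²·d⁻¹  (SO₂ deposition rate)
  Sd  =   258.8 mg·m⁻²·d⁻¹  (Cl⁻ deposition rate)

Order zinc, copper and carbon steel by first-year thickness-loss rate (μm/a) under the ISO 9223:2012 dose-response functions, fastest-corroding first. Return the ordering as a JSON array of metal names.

zinc: temperature factor f = +0.038·(-8.2) = -0.3116
  sulphur-dioxide contribution → 0.7507 μm/a
  chloride contribution → 0.7456 μm/a
  ⇒ r_corr(zinc) = 1.496 μm/a
copper: f(T) = +0.126·(T−10) [T≤10 °C] = -1.0332
  sulphur-dioxide contribution → 0.1395 μm/a
  chloride contribution → 0.3506 μm/a
  total first-year rate 0.4901 μm/a
carbon steel: f(T) = +0.150·(T−10) [T≤10 °C] = -1.2300
  sulphur-dioxide contribution → 14.24 μm/a
  chloride contribution → 20.41 μm/a
  total first-year rate 34.65 μm/a
Ordering by μm/a: carbon steel (34.7) > zinc (1.5) > copper (0.49)

["carbon steel", "zinc", "copper"]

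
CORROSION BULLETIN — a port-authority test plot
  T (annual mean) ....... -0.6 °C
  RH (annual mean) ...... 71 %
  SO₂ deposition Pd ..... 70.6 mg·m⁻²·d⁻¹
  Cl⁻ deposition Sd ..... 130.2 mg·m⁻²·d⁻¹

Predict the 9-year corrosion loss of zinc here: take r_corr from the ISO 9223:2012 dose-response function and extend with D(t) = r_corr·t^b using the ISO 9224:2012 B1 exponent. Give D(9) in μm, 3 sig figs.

D(9) = 11.6 μm

zinc: temperature factor f = +0.038·(-10.6) = -0.4028
  SO₂ term: 0.0129·70.6^0.44·exp(0.046·71-0.4028) = 1.471
  Sd branch = 0.0175·Sd^0.57·e^(0.008·RH+0.085·T) = 0.4709 μm/a
  r_corr = 1.471 + 0.4709 = 1.942 μm/a
ISO 9224: D(t) = r_corr · t^b with b = 0.813 (zinc, B1)
  D(9) = 1.942 × 9^0.813 = 1.942 × 5.968 = 11.59 μm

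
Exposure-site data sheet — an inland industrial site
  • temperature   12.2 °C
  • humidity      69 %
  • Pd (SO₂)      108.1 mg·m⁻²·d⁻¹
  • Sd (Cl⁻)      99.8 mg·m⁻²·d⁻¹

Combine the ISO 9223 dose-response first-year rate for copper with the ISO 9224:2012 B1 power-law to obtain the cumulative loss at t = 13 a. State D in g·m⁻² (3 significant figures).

copper: temperature factor f = -0.080·(2.2) = -0.1760
  SO₂ term: 0.0053·108.1^0.26·exp(0.059·69-0.1760) = 0.8803
  Cl⁻ term: 0.01025·99.8^0.27·exp(0.036·69+0.049·12.2) = 0.7743
  sum: 0.8803 + 0.7743 → r_corr = 1.655 μm/a
ISO 9224: D(t) = r_corr · t^b with b = 0.667 (copper, B1)
  D(13) = 1.655 × 13^0.667 = 1.655 × 5.534 = 9.156 μm
  Mass loss = 9.156 μm × 8.96 g/cm³ = 82.04 g·m⁻²

D(13) = 82.0 g·m⁻²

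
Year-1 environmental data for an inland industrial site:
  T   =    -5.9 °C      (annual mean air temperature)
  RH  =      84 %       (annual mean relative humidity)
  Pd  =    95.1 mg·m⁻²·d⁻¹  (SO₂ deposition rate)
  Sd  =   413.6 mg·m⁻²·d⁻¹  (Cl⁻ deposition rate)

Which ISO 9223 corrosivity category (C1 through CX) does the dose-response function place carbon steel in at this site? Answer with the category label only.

C4

carbon steel: temperature factor f = +0.150·(-15.9) = -2.3850
  SO₂ term: 1.77·95.1^0.52·exp(0.02·84-2.3850) = 9.342
  Cl⁻ term: 0.102·413.6^0.62·exp(0.033·84+0.04·-5.9) = 53.98
  r_corr = 9.342 + 53.98 = 63.32 μm/a
63.3 μm/a falls in (50, 80] for carbon steel → category C4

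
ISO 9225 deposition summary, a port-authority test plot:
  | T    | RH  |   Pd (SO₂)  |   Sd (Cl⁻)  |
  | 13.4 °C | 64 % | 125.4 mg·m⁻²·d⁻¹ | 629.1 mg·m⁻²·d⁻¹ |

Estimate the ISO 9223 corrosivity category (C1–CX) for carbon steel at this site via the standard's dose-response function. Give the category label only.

C5

carbon steel: f(T) = -0.054·(T−10) [T>10 °C] = -0.1836
  sulphur-dioxide contribution → 65.35 μm/a
  chloride contribution → 78.31 μm/a
  ⇒ r_corr(carbon steel) = 143.7 μm/a
Category bounds: 80…200 μm/a bracket r_corr ⇒ C5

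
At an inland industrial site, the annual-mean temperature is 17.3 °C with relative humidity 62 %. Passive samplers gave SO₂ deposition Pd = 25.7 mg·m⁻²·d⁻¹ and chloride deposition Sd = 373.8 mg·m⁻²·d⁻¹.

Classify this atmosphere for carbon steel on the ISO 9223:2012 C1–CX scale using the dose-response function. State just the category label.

C5

carbon steel: temperature factor f = -0.054·(7.3) = -0.3942
  Pd branch = 1.77·Pd^0.52·e^(0.02·RH+f) = 22.31 μm/a
  Cl⁻ term: 0.102·373.8^0.62·exp(0.033·62+0.04·17.3) = 62.05
  sum: 22.31 + 62.05 → r_corr = 84.36 μm/a
ISO 9223 Table 2 (carbon steel): 80 < 84.4 ≤ 200 μm/a ⇒ C5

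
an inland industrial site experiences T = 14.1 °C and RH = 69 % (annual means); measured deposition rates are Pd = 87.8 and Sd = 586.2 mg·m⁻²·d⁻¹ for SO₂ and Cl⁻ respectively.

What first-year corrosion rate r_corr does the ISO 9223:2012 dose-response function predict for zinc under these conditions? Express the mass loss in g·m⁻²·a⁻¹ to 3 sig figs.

zinc: T>10 °C ⇒ hinge -0.071·(14.1−10) = -0.2911
  sulphur-dioxide contribution → 1.651 μm/a
  chloride contribution → 3.811 μm/a
  total first-year rate 5.462 μm/a
Convert to mass loss: 5.462 μm/a × 7.14 g/cm³ = 39 g·m⁻²·a⁻¹

r_corr = 39.0 g·m⁻²·a⁻¹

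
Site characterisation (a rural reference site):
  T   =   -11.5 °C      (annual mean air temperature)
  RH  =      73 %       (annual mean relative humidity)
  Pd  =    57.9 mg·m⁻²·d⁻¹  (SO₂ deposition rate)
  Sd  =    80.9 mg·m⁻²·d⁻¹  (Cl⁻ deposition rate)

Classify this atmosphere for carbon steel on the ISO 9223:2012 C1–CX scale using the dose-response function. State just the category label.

carbon steel: f(T) = +0.150·(T−10) [T≤10 °C] = -3.2250
  sulphur-dioxide contribution → 2.501 μm/a
  chloride contribution → 10.91 μm/a
  total first-year rate 13.41 μm/a
Category bounds: 1.3…25 μm/a bracket r_corr ⇒ C2

C2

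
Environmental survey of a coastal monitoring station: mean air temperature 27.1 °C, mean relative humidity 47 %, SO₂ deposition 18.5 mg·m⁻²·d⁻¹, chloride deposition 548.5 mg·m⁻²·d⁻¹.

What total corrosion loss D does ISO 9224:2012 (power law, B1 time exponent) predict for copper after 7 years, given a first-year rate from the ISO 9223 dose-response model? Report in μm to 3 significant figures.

D(7) = 4.39 μm

copper: T>10 °C ⇒ hinge -0.080·(27.1−10) = -1.3680
  Pd branch = 0.0053·Pd^0.26·e^(0.059·RH+f) = 0.04612 μm/a
  Cl⁻ term: 0.01025·548.5^0.27·exp(0.036·47+0.049·27.1) = 1.153
  sum: 0.04612 + 1.153 → r_corr = 1.199 μm/a
ISO 9224: D(t) = r_corr · t^b with b = 0.667 (copper, B1)
  D(7) = 1.199 × 7^0.667 = 1.199 × 3.662 = 4.391 μm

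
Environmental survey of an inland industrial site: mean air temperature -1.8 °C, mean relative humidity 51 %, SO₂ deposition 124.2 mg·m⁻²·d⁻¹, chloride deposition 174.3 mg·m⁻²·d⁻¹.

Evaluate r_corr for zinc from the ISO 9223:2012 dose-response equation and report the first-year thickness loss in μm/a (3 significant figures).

zinc: f(T) = +0.038·(T−10) [T≤10 °C] = -0.4484
  Pd branch = 0.0129·Pd^0.44·e^(0.046·RH+f) = 0.718 μm/a
  Sd branch = 0.0175·Sd^0.57·e^(0.008·RH+0.085·T) = 0.4279 μm/a
  sum: 0.718 + 0.4279 → r_corr = 1.146 μm/a

r_corr = 1.15 μm/a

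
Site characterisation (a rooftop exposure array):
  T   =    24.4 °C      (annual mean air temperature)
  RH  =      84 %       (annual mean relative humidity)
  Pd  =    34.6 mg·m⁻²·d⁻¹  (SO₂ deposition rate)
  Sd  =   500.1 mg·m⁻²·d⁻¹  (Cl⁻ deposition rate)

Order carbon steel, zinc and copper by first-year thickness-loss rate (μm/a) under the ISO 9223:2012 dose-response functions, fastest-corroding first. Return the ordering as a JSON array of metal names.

carbon steel: temperature factor f = -0.054·(14.4) = -0.7776
  Pd branch = 1.77·Pd^0.52·e^(0.02·RH+f) = 27.55 μm/a
  Sd branch = 0.102·Sd^0.62·e^(0.033·RH+0.04·T) = 204.1 μm/a
  r_corr = 27.55 + 204.1 = 231.6 μm/a
zinc: temperature factor f = -0.071·(14.4) = -1.0224
  SO₂ term: 0.0129·34.6^0.44·exp(0.046·84-1.0224) = 1.052
  Cl⁻ term: 0.0175·500.1^0.57·exp(0.008·84+0.085·24.4) = 9.42
  sum: 1.052 + 9.42 → r_corr = 10.47 μm/a
copper: f(T) = -0.080·(T−10) [T>10 °C] = -1.1520
  Pd branch = 0.0053·Pd^0.26·e^(0.059·RH+f) = 0.5977 μm/a
  Cl⁻ term: 0.01025·500.1^0.27·exp(0.036·84+0.049·24.4) = 3.733
  r_corr = 0.5977 + 3.733 = 4.33 μm/a
Ordering by μm/a: carbon steel (232) > zinc (10.5) > copper (4.33)

["carbon steel", "zinc", "copper"]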